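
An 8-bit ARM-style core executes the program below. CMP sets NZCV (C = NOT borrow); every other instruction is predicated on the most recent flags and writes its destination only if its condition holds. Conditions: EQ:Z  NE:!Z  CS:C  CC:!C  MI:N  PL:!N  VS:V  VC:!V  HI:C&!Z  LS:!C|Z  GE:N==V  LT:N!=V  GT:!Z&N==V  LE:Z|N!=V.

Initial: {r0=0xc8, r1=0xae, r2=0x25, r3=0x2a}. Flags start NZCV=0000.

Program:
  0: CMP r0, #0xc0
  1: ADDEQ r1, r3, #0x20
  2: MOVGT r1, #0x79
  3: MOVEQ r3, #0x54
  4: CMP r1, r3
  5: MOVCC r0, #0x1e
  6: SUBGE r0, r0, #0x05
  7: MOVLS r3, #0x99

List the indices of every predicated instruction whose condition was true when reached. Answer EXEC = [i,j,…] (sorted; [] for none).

[0] flags=0010 → (cmp)
[1] flags=0010 EQ?F → skip
[2] flags=0010 GT?T → r1=0x79
[3] flags=0010 EQ?F → skip
[4] flags=0010 → (cmp)
[5] flags=0010 CC?F → skip
[6] flags=0010 GE?T → r0=0xc3
[7] flags=0010 LS?F → skip

EXEC = [2,6]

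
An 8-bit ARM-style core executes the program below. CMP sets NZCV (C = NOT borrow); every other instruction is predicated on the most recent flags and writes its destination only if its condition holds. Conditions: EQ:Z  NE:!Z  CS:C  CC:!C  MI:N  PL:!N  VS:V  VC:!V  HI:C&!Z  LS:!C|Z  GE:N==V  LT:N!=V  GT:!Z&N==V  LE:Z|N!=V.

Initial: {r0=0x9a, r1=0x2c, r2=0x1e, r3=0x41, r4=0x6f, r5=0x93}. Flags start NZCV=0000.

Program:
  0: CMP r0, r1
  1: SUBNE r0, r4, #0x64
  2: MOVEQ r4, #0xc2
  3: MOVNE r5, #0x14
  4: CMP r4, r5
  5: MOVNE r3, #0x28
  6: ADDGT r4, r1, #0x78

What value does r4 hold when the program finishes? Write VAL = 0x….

VAL = 0xa4

0: ✓ CMP  NZCV=0011
1: ✓ SUBNE  r0←0x0b
2: · MOVEQ
3: ✓ MOVNE  r5←0x14
4: ✓ CMP  NZCV=0010
5: ✓ MOVNE  r3←0x28
6: ✓ ADDGT  r4←0xa4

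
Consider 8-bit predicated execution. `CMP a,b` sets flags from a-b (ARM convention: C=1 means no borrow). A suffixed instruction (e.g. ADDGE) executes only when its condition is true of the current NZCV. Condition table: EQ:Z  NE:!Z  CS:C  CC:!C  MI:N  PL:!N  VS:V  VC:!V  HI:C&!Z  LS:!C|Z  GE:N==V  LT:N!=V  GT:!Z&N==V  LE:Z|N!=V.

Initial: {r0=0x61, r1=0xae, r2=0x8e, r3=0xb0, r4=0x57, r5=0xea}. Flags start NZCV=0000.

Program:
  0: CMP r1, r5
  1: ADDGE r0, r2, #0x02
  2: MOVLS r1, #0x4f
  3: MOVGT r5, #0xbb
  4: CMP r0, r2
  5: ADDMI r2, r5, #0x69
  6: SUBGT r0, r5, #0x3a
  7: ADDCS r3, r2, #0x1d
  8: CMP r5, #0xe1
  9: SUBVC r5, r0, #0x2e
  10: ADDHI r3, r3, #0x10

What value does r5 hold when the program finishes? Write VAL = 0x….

0: ✓ CMP  NZCV=1000
1: · ADDGE
2: ✓ MOVLS  r1←0x4f
3: · MOVGT
4: ✓ CMP  NZCV=1001
5: ✓ ADDMI  r2←0x53
6: ✓ SUBGT  r0←0xb0
7: · ADDCS
8: ✓ CMP  NZCV=0010
9: ✓ SUBVC  r5←0x82
10: ✓ ADDHI  r3←0xc0

VAL = 0x82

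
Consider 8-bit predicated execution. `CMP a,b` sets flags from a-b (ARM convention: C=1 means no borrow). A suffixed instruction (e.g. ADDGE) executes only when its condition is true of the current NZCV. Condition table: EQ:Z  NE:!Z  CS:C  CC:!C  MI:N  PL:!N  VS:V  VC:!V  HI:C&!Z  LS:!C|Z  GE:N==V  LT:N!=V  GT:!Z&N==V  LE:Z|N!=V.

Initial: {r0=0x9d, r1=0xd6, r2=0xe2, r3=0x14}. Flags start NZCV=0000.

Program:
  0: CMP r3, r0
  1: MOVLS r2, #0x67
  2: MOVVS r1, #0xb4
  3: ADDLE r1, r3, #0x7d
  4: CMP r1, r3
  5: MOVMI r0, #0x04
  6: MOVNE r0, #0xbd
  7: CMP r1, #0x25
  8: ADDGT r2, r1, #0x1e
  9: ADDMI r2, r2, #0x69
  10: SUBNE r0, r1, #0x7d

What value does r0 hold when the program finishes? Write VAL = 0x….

VAL = 0x59

[0] flags=0000 → (cmp)
[1] flags=0000 LS?T → r2=0x67
[2] flags=0000 VS?F → skip
[3] flags=0000 LE?F → skip
[4] flags=1010 → (cmp)
[5] flags=1010 MI?T → r0=0x04
[6] flags=1010 NE?T → r0=0xbd
[7] flags=1010 → (cmp)
[8] flags=1010 GT?F → skip
[9] flags=1010 MI?T → r2=0xd0
[10] flags=1010 NE?T → r0=0x59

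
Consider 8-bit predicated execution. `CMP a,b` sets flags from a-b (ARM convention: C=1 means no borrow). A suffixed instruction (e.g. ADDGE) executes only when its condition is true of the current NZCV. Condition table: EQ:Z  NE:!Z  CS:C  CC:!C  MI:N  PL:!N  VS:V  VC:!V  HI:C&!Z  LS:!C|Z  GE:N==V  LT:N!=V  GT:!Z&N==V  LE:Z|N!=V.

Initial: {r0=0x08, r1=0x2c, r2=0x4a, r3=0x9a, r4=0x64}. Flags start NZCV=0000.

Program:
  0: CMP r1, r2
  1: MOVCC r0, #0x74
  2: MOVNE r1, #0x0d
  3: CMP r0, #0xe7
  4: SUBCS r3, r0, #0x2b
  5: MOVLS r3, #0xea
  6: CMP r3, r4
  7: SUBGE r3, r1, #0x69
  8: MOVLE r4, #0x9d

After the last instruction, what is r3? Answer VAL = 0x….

[0] flags=1000 → (cmp)
[1] flags=1000 CC?T → r0=0x74
[2] flags=1000 NE?T → r1=0x0d
[3] flags=1001 → (cmp)
[4] flags=1001 CS?F → skip
[5] flags=1001 LS?T → r3=0xea
[6] flags=1010 → (cmp)
[7] flags=1010 GE?F → skip
[8] flags=1010 LE?T → r4=0x9d

VAL = 0xea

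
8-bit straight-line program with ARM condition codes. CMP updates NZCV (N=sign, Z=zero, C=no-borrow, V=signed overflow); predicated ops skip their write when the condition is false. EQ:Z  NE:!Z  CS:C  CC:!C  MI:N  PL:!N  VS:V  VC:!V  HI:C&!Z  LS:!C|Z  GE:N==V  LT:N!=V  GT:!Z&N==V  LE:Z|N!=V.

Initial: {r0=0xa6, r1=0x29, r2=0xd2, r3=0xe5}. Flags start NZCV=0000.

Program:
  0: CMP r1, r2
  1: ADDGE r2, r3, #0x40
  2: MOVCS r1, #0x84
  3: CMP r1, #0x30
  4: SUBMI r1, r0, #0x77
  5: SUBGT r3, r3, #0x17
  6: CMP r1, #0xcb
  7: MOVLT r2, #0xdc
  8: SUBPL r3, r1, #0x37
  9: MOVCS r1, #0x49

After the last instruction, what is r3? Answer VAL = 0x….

VAL = 0xf8

0: ✓ CMP  NZCV=0000
1: ✓ ADDGE  r2←0x25
2: · MOVCS
3: ✓ CMP  NZCV=1000
4: ✓ SUBMI  r1←0x2f
5: · SUBGT
6: ✓ CMP  NZCV=0000
7: · MOVLT
8: ✓ SUBPL  r3←0xf8
9: · MOVCS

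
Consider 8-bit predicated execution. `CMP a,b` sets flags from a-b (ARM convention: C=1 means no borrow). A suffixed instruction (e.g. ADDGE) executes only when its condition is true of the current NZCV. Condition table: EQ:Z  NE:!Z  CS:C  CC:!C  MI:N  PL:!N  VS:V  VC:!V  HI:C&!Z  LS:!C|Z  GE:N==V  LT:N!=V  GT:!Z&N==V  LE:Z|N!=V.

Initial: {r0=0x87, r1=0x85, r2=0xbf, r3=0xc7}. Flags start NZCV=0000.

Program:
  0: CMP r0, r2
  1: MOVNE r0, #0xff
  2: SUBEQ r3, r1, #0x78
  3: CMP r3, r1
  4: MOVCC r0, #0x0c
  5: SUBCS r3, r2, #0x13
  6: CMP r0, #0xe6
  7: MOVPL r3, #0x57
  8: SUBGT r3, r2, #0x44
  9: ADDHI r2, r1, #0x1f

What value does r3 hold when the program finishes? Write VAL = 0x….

VAL = 0x7b

0: ✓ CMP  NZCV=1000
1: ✓ MOVNE  r0←0xff
2: · SUBEQ
3: ✓ CMP  NZCV=0010
4: · MOVCC
5: ✓ SUBCS  r3←0xac
6: ✓ CMP  NZCV=0010
7: ✓ MOVPL  r3←0x57
8: ✓ SUBGT  r3←0x7b
9: ✓ ADDHI  r2←0xa4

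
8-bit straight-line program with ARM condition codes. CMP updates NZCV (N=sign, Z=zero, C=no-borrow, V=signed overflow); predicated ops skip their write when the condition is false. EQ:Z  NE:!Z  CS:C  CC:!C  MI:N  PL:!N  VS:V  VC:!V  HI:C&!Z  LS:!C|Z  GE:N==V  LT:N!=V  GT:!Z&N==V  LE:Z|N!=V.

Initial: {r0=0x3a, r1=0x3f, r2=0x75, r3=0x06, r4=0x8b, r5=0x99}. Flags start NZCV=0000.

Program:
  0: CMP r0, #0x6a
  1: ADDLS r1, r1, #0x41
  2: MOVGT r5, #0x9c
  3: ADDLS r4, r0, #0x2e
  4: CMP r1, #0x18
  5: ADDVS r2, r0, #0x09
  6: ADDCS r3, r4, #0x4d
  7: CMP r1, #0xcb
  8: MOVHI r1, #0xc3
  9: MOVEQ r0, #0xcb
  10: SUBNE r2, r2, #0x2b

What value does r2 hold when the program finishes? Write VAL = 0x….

VAL = 0x18

0: ✓ CMP  NZCV=1000
1: ✓ ADDLS  r1←0x80
2: · MOVGT
3: ✓ ADDLS  r4←0x68
4: ✓ CMP  NZCV=0011
5: ✓ ADDVS  r2←0x43
6: ✓ ADDCS  r3←0xb5
7: ✓ CMP  NZCV=1000
8: · MOVHI
9: · MOVEQ
10: ✓ SUBNE  r2←0x18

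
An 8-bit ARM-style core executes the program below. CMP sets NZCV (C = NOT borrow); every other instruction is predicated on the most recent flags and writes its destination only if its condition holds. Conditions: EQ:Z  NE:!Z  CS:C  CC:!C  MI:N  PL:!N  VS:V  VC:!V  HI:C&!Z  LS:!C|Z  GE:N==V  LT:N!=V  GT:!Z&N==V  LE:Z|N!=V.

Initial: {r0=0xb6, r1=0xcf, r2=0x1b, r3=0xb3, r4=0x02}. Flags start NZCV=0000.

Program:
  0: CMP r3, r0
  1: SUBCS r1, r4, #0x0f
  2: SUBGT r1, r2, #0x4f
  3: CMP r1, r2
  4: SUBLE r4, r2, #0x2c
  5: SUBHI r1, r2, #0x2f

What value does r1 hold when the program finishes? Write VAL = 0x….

VAL = 0xec

[0] flags=1000 → (cmp)
[1] flags=1000 CS?F → skip
[2] flags=1000 GT?F → skip
[3] flags=1010 → (cmp)
[4] flags=1010 LE?T → r4=0xef
[5] flags=1010 HI?T → r1=0xec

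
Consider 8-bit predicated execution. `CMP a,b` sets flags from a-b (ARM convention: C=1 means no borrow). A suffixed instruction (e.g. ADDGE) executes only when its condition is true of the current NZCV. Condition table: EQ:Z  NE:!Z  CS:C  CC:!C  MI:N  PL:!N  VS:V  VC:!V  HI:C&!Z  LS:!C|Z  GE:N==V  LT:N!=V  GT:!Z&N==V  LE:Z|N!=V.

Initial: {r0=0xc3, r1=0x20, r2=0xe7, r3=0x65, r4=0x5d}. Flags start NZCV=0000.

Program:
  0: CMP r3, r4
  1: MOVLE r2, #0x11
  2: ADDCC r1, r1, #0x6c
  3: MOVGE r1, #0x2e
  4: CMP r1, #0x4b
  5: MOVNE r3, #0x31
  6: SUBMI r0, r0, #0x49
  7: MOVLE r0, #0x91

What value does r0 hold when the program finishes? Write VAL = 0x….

VAL = 0x91

[0] flags=0010 → (cmp)
[1] flags=0010 LE?F → skip
[2] flags=0010 CC?F → skip
[3] flags=0010 GE?T → r1=0x2e
[4] flags=1000 → (cmp)
[5] flags=1000 NE?T → r3=0x31
[6] flags=1000 MI?T → r0=0x7a
[7] flags=1000 LE?T → r0=0x91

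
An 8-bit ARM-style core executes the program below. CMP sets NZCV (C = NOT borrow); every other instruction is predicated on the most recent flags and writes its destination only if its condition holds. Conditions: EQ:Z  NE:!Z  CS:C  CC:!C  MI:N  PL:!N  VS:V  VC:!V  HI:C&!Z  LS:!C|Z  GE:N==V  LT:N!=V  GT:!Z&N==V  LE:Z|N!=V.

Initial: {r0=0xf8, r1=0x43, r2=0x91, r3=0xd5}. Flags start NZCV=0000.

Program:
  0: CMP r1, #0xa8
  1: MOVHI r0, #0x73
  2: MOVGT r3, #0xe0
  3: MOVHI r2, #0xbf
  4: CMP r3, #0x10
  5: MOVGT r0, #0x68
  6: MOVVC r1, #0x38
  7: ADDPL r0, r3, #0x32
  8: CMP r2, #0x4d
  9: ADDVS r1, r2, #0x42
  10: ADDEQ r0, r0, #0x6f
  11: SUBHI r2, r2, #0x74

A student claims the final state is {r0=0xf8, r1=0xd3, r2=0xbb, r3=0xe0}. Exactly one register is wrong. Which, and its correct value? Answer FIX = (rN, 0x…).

FIX = (r2, 0x1d)

0: ✓ CMP  NZCV=1001
1: · MOVHI
2: ✓ MOVGT  r3←0xe0
3: · MOVHI
4: ✓ CMP  NZCV=1010
5: · MOVGT
6: ✓ MOVVC  r1←0x38
7: · ADDPL
8: ✓ CMP  NZCV=0011
9: ✓ ADDVS  r1←0xd3
10: · ADDEQ
11: ✓ SUBHI  r2←0x1d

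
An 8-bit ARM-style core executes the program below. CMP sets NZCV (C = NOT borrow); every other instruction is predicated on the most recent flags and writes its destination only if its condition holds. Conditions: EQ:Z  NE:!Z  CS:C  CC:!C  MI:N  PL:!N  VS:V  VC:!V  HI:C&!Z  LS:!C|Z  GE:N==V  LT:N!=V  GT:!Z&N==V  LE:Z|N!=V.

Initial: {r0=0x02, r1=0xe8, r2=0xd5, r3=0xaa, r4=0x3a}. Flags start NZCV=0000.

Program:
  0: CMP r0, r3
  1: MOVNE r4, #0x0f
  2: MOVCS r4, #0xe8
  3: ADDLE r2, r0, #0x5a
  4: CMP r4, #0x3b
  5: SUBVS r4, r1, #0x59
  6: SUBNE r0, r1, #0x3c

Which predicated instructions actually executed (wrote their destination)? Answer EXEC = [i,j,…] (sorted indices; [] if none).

0: ✓ CMP  NZCV=0000
1: ✓ MOVNE  r4←0x0f
2: · MOVCS
3: · ADDLE
4: ✓ CMP  NZCV=1000
5: · SUBVS
6: ✓ SUBNE  r0←0xac

EXEC = [1,6]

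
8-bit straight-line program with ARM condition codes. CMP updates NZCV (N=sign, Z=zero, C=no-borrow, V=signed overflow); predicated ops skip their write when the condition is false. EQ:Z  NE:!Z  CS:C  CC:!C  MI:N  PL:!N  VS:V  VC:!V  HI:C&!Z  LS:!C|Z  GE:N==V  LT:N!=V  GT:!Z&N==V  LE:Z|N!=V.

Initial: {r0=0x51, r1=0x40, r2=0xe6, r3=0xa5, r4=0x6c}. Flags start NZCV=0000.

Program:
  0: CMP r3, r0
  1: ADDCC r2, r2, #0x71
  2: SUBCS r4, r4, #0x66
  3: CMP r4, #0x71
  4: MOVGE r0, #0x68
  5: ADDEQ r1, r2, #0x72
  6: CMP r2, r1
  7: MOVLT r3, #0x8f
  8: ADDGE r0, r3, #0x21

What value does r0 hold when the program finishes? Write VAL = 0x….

[0] flags=0011 → (cmp)
[1] flags=0011 CC?F → skip
[2] flags=0011 CS?T → r4=0x06
[3] flags=1000 → (cmp)
[4] flags=1000 GE?F → skip
[5] flags=1000 EQ?F → skip
[6] flags=1010 → (cmp)
[7] flags=1010 LT?T → r3=0x8f
[8] flags=1010 GE?F → skip

VAL = 0x51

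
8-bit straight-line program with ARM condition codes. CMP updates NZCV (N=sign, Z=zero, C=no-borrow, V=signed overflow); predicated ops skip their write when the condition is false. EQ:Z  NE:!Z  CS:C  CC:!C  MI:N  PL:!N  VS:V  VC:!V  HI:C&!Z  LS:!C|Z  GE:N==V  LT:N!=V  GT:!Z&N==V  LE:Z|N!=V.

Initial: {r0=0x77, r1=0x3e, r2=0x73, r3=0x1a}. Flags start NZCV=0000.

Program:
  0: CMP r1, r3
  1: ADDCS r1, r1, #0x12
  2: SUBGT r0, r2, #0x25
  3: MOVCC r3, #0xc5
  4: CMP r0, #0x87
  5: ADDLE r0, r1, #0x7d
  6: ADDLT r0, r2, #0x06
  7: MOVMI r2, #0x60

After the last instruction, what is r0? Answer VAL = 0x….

0: ✓ CMP  NZCV=0010
1: ✓ ADDCS  r1←0x50
2: ✓ SUBGT  r0←0x4e
3: · MOVCC
4: ✓ CMP  NZCV=1001
5: · ADDLE
6: · ADDLT
7: ✓ MOVMI  r2←0x60

VAL = 0x4e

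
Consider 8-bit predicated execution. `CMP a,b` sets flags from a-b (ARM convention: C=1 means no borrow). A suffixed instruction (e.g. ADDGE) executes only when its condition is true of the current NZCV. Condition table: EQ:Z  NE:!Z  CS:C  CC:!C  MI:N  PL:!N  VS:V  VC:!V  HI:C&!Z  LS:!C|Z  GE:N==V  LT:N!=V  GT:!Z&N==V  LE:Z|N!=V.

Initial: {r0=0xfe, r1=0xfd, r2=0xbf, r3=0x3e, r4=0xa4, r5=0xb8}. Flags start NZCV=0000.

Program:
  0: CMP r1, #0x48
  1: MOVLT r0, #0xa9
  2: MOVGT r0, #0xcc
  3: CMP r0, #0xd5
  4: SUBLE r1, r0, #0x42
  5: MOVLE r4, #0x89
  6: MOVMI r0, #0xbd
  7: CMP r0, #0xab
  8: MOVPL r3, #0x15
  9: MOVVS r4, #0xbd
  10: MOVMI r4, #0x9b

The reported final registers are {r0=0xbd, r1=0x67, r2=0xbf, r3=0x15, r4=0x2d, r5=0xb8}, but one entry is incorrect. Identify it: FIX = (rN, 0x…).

[0] flags=1010 → (cmp)
[1] flags=1010 LT?T → r0=0xa9
[2] flags=1010 GT?F → skip
[3] flags=1000 → (cmp)
[4] flags=1000 LE?T → r1=0x67
[5] flags=1000 LE?T → r4=0x89
[6] flags=1000 MI?T → r0=0xbd
[7] flags=0010 → (cmp)
[8] flags=0010 PL?T → r3=0x15
[9] flags=0010 VS?F → skip
[10] flags=0010 MI?F → skip

FIX = (r4, 0x89)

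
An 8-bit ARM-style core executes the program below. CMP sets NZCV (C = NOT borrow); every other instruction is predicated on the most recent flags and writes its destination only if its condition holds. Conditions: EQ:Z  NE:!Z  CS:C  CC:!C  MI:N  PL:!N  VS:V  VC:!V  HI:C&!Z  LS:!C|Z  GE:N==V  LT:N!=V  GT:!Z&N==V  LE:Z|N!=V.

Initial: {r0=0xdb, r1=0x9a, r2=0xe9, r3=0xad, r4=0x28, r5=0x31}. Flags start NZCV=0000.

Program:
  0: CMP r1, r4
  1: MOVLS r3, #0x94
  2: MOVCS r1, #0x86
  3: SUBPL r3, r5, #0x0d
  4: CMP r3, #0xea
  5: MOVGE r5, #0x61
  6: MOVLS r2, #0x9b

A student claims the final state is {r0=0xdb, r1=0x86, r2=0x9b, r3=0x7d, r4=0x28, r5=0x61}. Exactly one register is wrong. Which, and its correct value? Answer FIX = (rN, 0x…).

FIX = (r3, 0x24)

0: ✓ CMP  NZCV=0011
1: · MOVLS
2: ✓ MOVCS  r1←0x86
3: ✓ SUBPL  r3←0x24
4: ✓ CMP  NZCV=0000
5: ✓ MOVGE  r5←0x61
6: ✓ MOVLS  r2←0x9b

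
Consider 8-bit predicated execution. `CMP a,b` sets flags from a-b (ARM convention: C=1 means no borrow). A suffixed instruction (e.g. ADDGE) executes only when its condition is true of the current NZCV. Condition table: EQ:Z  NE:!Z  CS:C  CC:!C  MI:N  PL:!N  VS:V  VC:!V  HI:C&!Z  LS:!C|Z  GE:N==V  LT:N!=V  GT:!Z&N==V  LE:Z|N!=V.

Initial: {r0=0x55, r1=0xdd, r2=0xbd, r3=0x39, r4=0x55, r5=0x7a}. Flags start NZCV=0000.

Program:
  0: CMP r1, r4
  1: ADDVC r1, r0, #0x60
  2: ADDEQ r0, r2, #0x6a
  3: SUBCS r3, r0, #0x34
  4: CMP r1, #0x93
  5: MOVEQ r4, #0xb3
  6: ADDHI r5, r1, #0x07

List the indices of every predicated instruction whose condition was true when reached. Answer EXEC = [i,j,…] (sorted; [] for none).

EXEC = [1,3,6]

0: ✓ CMP  NZCV=1010
1: ✓ ADDVC  r1←0xb5
2: · ADDEQ
3: ✓ SUBCS  r3←0x21
4: ✓ CMP  NZCV=0010
5: · MOVEQ
6: ✓ ADDHI  r5←0xbc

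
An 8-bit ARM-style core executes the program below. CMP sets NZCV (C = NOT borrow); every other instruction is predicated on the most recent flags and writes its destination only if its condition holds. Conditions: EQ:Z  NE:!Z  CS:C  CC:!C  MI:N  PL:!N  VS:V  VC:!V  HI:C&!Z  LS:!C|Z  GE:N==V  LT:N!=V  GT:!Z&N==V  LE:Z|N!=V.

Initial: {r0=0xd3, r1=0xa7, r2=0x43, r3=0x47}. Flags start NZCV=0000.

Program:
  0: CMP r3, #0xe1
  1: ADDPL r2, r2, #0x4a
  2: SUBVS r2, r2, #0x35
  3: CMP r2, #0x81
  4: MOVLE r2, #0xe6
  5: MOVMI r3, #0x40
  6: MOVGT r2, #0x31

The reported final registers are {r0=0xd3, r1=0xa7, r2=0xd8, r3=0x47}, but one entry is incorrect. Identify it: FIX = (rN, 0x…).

0: ✓ CMP  NZCV=0000
1: ✓ ADDPL  r2←0x8d
2: · SUBVS
3: ✓ CMP  NZCV=0010
4: · MOVLE
5: · MOVMI
6: ✓ MOVGT  r2←0x31

FIX = (r2, 0x31)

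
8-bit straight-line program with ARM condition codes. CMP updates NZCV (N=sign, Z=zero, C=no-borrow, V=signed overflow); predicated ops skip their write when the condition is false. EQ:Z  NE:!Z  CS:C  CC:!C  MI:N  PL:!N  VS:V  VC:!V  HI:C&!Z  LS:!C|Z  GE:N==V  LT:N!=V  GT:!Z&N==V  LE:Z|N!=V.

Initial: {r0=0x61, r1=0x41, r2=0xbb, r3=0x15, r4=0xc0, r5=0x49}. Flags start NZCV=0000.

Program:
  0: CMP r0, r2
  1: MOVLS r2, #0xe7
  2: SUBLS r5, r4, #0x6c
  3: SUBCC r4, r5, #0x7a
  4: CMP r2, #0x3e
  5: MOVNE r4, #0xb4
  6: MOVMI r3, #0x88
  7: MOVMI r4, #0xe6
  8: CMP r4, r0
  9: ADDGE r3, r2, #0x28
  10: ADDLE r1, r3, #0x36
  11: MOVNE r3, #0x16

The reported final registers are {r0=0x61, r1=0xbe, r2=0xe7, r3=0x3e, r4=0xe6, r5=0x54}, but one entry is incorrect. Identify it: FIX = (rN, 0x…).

FIX = (r3, 0x16)

[0] flags=1001 → (cmp)
[1] flags=1001 LS?T → r2=0xe7
[2] flags=1001 LS?T → r5=0x54
[3] flags=1001 CC?T → r4=0xda
[4] flags=1010 → (cmp)
[5] flags=1010 NE?T → r4=0xb4
[6] flags=1010 MI?T → r3=0x88
[7] flags=1010 MI?T → r4=0xe6
[8] flags=1010 → (cmp)
[9] flags=1010 GE?F → skip
[10] flags=1010 LE?T → r1=0xbe
[11] flags=1010 NE?T → r3=0x16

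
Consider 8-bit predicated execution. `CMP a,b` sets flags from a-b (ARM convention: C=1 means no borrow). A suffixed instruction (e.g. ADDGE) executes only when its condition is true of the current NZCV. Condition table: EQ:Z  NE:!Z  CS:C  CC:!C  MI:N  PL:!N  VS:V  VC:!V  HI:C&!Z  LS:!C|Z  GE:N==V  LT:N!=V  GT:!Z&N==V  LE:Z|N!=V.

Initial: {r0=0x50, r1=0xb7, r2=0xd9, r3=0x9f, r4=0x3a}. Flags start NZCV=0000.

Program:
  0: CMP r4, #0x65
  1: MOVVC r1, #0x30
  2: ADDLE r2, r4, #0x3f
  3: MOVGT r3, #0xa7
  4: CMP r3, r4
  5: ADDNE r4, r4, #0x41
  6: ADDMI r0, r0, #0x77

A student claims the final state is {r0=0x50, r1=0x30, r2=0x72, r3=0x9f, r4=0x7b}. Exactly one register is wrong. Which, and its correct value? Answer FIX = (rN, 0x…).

FIX = (r2, 0x79)

0: ✓ CMP  NZCV=1000
1: ✓ MOVVC  r1←0x30
2: ✓ ADDLE  r2←0x79
3: · MOVGT
4: ✓ CMP  NZCV=0011
5: ✓ ADDNE  r4←0x7b
6: · ADDMI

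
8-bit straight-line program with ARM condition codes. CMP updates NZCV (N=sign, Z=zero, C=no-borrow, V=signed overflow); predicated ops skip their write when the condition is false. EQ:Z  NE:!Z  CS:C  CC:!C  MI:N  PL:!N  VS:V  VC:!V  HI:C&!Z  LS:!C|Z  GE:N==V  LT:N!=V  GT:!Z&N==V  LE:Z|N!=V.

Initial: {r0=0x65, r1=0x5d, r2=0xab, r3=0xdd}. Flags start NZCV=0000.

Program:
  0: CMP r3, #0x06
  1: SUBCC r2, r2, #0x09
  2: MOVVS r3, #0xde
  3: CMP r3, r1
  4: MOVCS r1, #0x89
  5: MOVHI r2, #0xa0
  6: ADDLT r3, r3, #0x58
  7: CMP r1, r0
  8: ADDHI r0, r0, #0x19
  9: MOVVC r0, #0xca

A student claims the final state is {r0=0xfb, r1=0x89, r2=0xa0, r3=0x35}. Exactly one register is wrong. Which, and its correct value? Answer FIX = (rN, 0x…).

0: ✓ CMP  NZCV=1010
1: · SUBCC
2: · MOVVS
3: ✓ CMP  NZCV=1010
4: ✓ MOVCS  r1←0x89
5: ✓ MOVHI  r2←0xa0
6: ✓ ADDLT  r3←0x35
7: ✓ CMP  NZCV=0011
8: ✓ ADDHI  r0←0x7e
9: · MOVVC

FIX = (r0, 0x7e)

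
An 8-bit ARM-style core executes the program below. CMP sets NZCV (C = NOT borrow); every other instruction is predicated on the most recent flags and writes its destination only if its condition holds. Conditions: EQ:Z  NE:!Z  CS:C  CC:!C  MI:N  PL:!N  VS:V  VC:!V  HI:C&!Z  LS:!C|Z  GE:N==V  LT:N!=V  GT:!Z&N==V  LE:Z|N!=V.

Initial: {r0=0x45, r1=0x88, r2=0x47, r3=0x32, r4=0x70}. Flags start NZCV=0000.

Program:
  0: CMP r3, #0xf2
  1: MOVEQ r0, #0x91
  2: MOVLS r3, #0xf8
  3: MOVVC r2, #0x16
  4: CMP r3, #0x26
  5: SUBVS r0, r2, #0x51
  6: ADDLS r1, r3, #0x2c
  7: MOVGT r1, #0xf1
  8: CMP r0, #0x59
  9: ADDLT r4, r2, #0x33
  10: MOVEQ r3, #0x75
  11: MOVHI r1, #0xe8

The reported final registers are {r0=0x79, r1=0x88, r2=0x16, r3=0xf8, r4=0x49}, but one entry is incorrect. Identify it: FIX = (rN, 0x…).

0: ✓ CMP  NZCV=0000
1: · MOVEQ
2: ✓ MOVLS  r3←0xf8
3: ✓ MOVVC  r2←0x16
4: ✓ CMP  NZCV=1010
5: · SUBVS
6: · ADDLS
7: · MOVGT
8: ✓ CMP  NZCV=1000
9: ✓ ADDLT  r4←0x49
10: · MOVEQ
11: · MOVHI

FIX = (r0, 0x45)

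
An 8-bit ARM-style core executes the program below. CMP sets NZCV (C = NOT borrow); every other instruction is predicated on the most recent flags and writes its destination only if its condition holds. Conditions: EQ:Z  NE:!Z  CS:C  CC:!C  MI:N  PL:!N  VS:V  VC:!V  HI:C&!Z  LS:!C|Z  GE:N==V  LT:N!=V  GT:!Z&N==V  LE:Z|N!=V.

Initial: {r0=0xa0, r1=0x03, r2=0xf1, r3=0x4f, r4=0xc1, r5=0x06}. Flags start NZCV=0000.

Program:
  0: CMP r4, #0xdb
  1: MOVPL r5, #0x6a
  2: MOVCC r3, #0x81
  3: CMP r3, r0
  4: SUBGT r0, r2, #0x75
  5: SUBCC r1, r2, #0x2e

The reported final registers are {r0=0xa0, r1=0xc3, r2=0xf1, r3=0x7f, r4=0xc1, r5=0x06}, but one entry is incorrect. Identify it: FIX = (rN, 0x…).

FIX = (r3, 0x81)

0: ✓ CMP  NZCV=1000
1: · MOVPL
2: ✓ MOVCC  r3←0x81
3: ✓ CMP  NZCV=1000
4: · SUBGT
5: ✓ SUBCC  r1←0xc3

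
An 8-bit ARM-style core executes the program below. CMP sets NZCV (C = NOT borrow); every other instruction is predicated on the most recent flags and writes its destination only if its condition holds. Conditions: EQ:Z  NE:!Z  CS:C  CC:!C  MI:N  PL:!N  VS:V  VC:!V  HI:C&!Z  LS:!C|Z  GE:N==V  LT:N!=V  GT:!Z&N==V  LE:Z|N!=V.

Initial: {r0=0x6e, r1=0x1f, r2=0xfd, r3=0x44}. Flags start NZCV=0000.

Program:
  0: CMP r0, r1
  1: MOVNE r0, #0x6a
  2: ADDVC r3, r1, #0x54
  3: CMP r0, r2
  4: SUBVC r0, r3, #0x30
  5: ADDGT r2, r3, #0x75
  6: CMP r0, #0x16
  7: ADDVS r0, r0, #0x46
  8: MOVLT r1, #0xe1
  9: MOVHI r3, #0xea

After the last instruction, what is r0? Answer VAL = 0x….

VAL = 0x43

[0] flags=0010 → (cmp)
[1] flags=0010 NE?T → r0=0x6a
[2] flags=0010 VC?T → r3=0x73
[3] flags=0000 → (cmp)
[4] flags=0000 VC?T → r0=0x43
[5] flags=0000 GT?T → r2=0xe8
[6] flags=0010 → (cmp)
[7] flags=0010 VS?F → skip
[8] flags=0010 LT?F → skip
[9] flags=0010 HI?T → r3=0xea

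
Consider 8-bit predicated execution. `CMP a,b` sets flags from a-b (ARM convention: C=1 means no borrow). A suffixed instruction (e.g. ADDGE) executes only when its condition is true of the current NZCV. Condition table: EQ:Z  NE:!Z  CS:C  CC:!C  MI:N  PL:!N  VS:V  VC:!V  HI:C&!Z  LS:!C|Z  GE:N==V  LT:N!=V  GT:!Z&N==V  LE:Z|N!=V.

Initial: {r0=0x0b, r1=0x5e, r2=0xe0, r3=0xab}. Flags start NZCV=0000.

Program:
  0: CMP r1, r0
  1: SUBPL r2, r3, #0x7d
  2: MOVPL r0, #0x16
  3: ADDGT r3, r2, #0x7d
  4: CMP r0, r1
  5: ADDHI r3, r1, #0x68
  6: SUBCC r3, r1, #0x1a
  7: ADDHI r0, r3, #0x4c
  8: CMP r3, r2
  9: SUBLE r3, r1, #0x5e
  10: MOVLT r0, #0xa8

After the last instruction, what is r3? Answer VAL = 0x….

[0] flags=0010 → (cmp)
[1] flags=0010 PL?T → r2=0x2e
[2] flags=0010 PL?T → r0=0x16
[3] flags=0010 GT?T → r3=0xab
[4] flags=1000 → (cmp)
[5] flags=1000 HI?F → skip
[6] flags=1000 CC?T → r3=0x44
[7] flags=1000 HI?F → skip
[8] flags=0010 → (cmp)
[9] flags=0010 LE?F → skip
[10] flags=0010 LT?F → skip

VAL = 0x44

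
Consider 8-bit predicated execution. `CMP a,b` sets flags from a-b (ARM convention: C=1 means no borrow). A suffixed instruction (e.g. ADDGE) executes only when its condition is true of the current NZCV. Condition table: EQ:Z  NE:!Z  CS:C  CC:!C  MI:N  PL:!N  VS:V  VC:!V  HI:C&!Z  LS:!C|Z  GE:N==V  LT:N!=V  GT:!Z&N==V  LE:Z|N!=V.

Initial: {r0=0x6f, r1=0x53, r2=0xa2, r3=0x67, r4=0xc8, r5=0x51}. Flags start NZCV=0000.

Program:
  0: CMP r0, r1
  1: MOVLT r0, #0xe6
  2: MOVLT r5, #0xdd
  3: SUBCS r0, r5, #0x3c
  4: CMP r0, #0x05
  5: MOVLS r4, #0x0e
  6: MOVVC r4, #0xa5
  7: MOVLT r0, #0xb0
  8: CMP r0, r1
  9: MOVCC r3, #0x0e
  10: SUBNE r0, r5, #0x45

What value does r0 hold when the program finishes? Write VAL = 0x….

0: ✓ CMP  NZCV=0010
1: · MOVLT
2: · MOVLT
3: ✓ SUBCS  r0←0x15
4: ✓ CMP  NZCV=0010
5: · MOVLS
6: ✓ MOVVC  r4←0xa5
7: · MOVLT
8: ✓ CMP  NZCV=1000
9: ✓ MOVCC  r3←0x0e
10: ✓ SUBNE  r0←0x0c

VAL = 0x0c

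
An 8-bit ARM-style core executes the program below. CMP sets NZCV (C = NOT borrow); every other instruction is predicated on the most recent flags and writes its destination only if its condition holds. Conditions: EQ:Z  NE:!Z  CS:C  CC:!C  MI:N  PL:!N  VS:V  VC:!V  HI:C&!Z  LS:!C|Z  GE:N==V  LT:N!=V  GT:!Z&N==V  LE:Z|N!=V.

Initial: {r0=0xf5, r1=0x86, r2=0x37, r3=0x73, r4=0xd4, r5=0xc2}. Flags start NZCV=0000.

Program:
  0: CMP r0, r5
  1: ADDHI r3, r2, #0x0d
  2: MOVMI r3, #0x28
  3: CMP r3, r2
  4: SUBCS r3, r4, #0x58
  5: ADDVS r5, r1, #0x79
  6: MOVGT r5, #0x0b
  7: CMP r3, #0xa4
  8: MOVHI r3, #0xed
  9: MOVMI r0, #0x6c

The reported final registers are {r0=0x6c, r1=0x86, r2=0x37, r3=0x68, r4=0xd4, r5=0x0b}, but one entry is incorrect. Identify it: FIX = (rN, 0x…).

FIX = (r3, 0x7c)

0: ✓ CMP  NZCV=0010
1: ✓ ADDHI  r3←0x44
2: · MOVMI
3: ✓ CMP  NZCV=0010
4: ✓ SUBCS  r3←0x7c
5: · ADDVS
6: ✓ MOVGT  r5←0x0b
7: ✓ CMP  NZCV=1001
8: · MOVHI
9: ✓ MOVMI  r0←0x6c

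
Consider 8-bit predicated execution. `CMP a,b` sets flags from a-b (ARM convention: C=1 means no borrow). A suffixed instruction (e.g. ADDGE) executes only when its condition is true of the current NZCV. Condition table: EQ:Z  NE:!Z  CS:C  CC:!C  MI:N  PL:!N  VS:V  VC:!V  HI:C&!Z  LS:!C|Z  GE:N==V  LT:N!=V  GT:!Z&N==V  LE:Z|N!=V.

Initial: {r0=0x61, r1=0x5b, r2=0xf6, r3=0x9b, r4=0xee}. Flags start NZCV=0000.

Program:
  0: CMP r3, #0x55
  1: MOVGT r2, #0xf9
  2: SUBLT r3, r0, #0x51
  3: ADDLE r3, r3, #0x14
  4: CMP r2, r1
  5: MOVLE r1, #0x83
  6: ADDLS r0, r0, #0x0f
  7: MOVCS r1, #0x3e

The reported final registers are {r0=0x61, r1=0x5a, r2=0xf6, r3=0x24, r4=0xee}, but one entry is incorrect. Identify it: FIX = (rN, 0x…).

0: ✓ CMP  NZCV=0011
1: · MOVGT
2: ✓ SUBLT  r3←0x10
3: ✓ ADDLE  r3←0x24
4: ✓ CMP  NZCV=1010
5: ✓ MOVLE  r1←0x83
6: · ADDLS
7: ✓ MOVCS  r1←0x3e

FIX = (r1, 0x3e)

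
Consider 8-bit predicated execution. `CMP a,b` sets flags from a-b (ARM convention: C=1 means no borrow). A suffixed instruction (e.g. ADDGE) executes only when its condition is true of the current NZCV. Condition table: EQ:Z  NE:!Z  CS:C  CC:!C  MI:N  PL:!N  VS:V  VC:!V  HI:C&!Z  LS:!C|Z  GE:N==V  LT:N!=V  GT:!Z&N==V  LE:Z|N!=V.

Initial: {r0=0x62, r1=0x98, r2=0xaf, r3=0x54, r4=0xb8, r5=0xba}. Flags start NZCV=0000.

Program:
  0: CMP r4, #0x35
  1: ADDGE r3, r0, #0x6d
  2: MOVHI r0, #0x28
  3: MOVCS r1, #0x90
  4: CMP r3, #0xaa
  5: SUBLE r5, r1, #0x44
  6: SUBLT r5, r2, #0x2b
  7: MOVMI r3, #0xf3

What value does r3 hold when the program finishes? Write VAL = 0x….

VAL = 0xf3

0: ✓ CMP  NZCV=1010
1: · ADDGE
2: ✓ MOVHI  r0←0x28
3: ✓ MOVCS  r1←0x90
4: ✓ CMP  NZCV=1001
5: · SUBLE
6: · SUBLT
7: ✓ MOVMI  r3←0xf3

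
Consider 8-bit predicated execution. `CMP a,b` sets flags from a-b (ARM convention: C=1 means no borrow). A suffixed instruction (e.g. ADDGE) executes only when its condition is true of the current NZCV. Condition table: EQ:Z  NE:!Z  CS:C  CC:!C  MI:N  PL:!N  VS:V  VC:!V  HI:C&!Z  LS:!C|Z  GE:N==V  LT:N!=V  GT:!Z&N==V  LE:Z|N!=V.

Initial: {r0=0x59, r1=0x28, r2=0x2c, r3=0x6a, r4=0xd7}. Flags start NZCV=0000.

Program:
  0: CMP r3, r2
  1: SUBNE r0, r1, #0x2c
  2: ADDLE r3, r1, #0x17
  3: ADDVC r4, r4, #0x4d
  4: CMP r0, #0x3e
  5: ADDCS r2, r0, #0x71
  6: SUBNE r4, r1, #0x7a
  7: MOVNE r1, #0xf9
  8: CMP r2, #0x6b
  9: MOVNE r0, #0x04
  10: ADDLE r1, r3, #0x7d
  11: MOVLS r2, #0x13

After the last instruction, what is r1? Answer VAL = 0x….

[0] flags=0010 → (cmp)
[1] flags=0010 NE?T → r0=0xfc
[2] flags=0010 LE?F → skip
[3] flags=0010 VC?T → r4=0x24
[4] flags=1010 → (cmp)
[5] flags=1010 CS?T → r2=0x6d
[6] flags=1010 NE?T → r4=0xae
[7] flags=1010 NE?T → r1=0xf9
[8] flags=0010 → (cmp)
[9] flags=0010 NE?T → r0=0x04
[10] flags=0010 LE?F → skip
[11] flags=0010 LS?F → skip

VAL = 0xf9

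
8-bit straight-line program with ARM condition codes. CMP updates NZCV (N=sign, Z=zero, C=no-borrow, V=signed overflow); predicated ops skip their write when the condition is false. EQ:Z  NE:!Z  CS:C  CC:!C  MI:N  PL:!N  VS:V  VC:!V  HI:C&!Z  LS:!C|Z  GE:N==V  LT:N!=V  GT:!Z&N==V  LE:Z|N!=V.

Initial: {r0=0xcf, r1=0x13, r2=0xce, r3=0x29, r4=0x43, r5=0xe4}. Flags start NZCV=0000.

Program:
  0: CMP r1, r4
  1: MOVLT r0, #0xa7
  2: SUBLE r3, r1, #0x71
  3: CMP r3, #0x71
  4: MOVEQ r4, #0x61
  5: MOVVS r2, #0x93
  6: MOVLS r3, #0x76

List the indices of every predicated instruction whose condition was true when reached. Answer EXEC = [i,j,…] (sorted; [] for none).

EXEC = [1,2,5]

[0] flags=1000 → (cmp)
[1] flags=1000 LT?T → r0=0xa7
[2] flags=1000 LE?T → r3=0xa2
[3] flags=0011 → (cmp)
[4] flags=0011 EQ?F → skip
[5] flags=0011 VS?T → r2=0x93
[6] flags=0011 LS?F → skip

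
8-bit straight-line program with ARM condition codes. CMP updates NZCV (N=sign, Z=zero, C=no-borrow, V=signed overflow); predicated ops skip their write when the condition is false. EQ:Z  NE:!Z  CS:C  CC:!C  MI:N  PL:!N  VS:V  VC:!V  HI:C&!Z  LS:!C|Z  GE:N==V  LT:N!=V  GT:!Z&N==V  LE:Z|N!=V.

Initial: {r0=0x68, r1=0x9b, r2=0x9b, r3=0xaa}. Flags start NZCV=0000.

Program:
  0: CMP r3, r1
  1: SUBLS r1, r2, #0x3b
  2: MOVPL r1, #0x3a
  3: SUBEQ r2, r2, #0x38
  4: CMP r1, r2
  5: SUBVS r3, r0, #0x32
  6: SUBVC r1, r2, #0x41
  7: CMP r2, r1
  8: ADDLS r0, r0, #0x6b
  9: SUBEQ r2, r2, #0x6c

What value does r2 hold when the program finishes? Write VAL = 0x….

0: ✓ CMP  NZCV=0010
1: · SUBLS
2: ✓ MOVPL  r1←0x3a
3: · SUBEQ
4: ✓ CMP  NZCV=1001
5: ✓ SUBVS  r3←0x36
6: · SUBVC
7: ✓ CMP  NZCV=0011
8: · ADDLS
9: · SUBEQ

VAL = 0x9b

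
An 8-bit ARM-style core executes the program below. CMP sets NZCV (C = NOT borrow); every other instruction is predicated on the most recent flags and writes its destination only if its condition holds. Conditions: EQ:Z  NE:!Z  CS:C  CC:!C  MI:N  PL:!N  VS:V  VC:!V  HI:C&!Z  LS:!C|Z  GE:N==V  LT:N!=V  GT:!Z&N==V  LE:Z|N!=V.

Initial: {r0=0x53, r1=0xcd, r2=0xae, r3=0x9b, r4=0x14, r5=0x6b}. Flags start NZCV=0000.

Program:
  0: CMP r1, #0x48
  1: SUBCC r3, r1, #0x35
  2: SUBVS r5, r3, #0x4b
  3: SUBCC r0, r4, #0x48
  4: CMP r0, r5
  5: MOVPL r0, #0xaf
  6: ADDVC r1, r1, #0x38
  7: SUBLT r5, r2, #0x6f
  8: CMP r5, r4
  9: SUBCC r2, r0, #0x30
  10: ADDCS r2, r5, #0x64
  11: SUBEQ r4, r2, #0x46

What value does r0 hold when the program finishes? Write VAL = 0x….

[0] flags=1010 → (cmp)
[1] flags=1010 CC?F → skip
[2] flags=1010 VS?F → skip
[3] flags=1010 CC?F → skip
[4] flags=1000 → (cmp)
[5] flags=1000 PL?F → skip
[6] flags=1000 VC?T → r1=0x05
[7] flags=1000 LT?T → r5=0x3f
[8] flags=0010 → (cmp)
[9] flags=0010 CC?F → skip
[10] flags=0010 CS?T → r2=0xa3
[11] flags=0010 EQ?F → skip

VAL = 0x53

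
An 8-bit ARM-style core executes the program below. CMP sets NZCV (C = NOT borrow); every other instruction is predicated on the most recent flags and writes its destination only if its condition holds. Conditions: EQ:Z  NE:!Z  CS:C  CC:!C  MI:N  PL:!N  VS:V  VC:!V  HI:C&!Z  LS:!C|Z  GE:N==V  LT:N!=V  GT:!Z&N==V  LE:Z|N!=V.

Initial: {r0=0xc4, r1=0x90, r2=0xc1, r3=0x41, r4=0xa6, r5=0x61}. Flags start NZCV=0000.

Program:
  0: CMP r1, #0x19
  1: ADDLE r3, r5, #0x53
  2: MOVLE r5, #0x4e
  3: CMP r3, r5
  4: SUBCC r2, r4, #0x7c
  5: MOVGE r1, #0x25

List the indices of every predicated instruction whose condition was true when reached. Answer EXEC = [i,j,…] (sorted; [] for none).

EXEC = [1,2]

0: ✓ CMP  NZCV=0011
1: ✓ ADDLE  r3←0xb4
2: ✓ MOVLE  r5←0x4e
3: ✓ CMP  NZCV=0011
4: · SUBCC
5: · MOVGE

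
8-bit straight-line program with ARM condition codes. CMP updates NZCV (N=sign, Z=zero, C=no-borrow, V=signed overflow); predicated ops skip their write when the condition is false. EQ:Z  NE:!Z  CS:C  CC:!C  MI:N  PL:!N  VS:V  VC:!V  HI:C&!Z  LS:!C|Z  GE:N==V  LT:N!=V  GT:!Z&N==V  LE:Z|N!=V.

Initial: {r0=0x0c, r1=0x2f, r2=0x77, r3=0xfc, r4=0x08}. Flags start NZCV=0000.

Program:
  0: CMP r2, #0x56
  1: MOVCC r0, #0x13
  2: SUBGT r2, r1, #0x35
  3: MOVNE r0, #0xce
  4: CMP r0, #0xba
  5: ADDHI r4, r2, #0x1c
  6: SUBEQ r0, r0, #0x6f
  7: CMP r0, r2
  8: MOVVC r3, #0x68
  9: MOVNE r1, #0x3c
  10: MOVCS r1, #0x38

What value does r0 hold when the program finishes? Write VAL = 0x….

[0] flags=0010 → (cmp)
[1] flags=0010 CC?F → skip
[2] flags=0010 GT?T → r2=0xfa
[3] flags=0010 NE?T → r0=0xce
[4] flags=0010 → (cmp)
[5] flags=0010 HI?T → r4=0x16
[6] flags=0010 EQ?F → skip
[7] flags=1000 → (cmp)
[8] flags=1000 VC?T → r3=0x68
[9] flags=1000 NE?T → r1=0x3c
[10] flags=1000 CS?F → skip

VAL = 0xce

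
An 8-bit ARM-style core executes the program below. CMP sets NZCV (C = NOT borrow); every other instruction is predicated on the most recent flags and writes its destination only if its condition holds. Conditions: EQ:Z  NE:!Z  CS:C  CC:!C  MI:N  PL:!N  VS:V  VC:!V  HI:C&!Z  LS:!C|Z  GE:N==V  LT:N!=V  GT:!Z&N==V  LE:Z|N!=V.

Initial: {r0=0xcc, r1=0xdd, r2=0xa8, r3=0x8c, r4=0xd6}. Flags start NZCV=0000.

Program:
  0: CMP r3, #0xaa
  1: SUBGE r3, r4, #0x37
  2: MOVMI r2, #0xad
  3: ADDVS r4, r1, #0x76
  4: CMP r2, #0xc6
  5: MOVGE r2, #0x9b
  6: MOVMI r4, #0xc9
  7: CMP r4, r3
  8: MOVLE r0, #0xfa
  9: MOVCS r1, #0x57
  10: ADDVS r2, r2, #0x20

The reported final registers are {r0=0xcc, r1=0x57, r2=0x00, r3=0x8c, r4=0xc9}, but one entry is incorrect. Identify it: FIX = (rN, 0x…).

[0] flags=1000 → (cmp)
[1] flags=1000 GE?F → skip
[2] flags=1000 MI?T → r2=0xad
[3] flags=1000 VS?F → skip
[4] flags=1000 → (cmp)
[5] flags=1000 GE?F → skip
[6] flags=1000 MI?T → r4=0xc9
[7] flags=0010 → (cmp)
[8] flags=0010 LE?F → skip
[9] flags=0010 CS?T → r1=0x57
[10] flags=0010 VS?F → skip

FIX = (r2, 0xad)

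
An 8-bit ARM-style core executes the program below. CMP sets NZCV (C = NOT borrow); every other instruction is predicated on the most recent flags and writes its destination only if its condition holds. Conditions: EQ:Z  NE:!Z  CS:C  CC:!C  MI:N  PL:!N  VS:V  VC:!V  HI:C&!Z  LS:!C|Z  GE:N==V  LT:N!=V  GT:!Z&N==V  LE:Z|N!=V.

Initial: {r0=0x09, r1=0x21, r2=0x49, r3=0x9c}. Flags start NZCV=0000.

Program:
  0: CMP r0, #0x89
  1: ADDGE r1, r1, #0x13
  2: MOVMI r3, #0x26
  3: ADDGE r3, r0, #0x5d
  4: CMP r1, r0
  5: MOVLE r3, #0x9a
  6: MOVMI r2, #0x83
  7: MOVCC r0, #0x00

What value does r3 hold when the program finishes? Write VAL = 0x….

0: ✓ CMP  NZCV=1001
1: ✓ ADDGE  r1←0x34
2: ✓ MOVMI  r3←0x26
3: ✓ ADDGE  r3←0x66
4: ✓ CMP  NZCV=0010
5: · MOVLE
6: · MOVMI
7: · MOVCC

VAL = 0x66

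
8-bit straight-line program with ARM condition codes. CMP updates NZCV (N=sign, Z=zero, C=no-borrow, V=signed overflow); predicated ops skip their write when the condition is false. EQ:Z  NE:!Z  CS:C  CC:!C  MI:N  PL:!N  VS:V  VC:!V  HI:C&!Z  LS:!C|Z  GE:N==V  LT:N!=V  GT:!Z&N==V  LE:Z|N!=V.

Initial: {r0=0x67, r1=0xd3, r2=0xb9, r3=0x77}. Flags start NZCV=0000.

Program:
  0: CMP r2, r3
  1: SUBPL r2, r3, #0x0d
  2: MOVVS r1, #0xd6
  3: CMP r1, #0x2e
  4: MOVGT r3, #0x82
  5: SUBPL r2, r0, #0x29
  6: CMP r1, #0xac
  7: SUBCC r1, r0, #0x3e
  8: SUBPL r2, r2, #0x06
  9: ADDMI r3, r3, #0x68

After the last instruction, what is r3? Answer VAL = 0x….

VAL = 0x77

[0] flags=0011 → (cmp)
[1] flags=0011 PL?T → r2=0x6a
[2] flags=0011 VS?T → r1=0xd6
[3] flags=1010 → (cmp)
[4] flags=1010 GT?F → skip
[5] flags=1010 PL?F → skip
[6] flags=0010 → (cmp)
[7] flags=0010 CC?F → skip
[8] flags=0010 PL?T → r2=0x64
[9] flags=0010 MI?F → skip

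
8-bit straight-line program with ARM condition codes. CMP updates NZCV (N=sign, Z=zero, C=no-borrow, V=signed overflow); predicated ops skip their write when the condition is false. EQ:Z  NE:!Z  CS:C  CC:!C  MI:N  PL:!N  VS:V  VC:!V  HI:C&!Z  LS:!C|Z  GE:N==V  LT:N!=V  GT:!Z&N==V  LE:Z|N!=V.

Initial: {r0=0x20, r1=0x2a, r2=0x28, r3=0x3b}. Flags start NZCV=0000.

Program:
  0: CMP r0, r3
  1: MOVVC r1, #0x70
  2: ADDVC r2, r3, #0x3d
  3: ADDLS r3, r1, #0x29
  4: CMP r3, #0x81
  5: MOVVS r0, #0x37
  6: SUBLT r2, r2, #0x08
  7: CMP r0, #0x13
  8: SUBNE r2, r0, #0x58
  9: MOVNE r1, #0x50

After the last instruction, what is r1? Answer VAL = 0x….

[0] flags=1000 → (cmp)
[1] flags=1000 VC?T → r1=0x70
[2] flags=1000 VC?T → r2=0x78
[3] flags=1000 LS?T → r3=0x99
[4] flags=0010 → (cmp)
[5] flags=0010 VS?F → skip
[6] flags=0010 LT?F → skip
[7] flags=0010 → (cmp)
[8] flags=0010 NE?T → r2=0xc8
[9] flags=0010 NE?T → r1=0x50

VAL = 0x50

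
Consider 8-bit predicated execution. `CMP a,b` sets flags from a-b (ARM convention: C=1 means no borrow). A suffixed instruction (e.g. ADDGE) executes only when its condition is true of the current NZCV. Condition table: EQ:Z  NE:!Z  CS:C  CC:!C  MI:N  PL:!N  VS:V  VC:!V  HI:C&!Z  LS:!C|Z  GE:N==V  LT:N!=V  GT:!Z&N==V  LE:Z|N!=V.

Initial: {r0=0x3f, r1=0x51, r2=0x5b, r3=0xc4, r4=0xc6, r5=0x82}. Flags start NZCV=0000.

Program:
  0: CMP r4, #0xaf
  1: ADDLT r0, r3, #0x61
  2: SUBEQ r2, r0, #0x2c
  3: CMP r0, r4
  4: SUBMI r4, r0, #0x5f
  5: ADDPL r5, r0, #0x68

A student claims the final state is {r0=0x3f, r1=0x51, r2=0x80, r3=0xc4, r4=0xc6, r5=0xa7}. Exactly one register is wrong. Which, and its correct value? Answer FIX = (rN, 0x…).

0: ✓ CMP  NZCV=0010
1: · ADDLT
2: · SUBEQ
3: ✓ CMP  NZCV=0000
4: · SUBMI
5: ✓ ADDPL  r5←0xa7

FIX = (r2, 0x5b)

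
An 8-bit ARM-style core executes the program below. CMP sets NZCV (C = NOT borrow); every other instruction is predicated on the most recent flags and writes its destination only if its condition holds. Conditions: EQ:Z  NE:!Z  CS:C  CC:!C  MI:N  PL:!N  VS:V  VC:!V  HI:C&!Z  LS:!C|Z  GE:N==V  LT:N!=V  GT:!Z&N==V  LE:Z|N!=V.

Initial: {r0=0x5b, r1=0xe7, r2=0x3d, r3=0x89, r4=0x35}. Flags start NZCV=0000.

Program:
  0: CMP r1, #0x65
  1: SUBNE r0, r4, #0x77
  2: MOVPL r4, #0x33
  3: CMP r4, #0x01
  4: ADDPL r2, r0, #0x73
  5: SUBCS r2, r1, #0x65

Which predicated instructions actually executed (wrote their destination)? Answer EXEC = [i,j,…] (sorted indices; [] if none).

EXEC = [1,4,5]

[0] flags=1010 → (cmp)
[1] flags=1010 NE?T → r0=0xbe
[2] flags=1010 PL?F → skip
[3] flags=0010 → (cmp)
[4] flags=0010 PL?T → r2=0x31
[5] flags=0010 CS?T → r2=0x82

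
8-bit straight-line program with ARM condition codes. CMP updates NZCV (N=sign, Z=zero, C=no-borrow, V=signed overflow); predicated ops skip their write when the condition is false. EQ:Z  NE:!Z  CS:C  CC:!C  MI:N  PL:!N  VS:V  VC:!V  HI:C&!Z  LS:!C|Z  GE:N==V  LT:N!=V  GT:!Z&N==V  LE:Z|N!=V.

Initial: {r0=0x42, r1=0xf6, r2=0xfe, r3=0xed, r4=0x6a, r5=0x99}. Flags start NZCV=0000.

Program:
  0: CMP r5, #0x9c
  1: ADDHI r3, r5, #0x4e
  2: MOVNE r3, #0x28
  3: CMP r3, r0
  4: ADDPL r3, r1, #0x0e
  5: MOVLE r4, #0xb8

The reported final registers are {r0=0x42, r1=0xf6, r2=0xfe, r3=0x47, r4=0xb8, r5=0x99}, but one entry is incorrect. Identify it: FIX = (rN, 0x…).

FIX = (r3, 0x28)

[0] flags=1000 → (cmp)
[1] flags=1000 HI?F → skip
[2] flags=1000 NE?T → r3=0x28
[3] flags=1000 → (cmp)
[4] flags=1000 PL?F → skip
[5] flags=1000 LE?T → r4=0xb8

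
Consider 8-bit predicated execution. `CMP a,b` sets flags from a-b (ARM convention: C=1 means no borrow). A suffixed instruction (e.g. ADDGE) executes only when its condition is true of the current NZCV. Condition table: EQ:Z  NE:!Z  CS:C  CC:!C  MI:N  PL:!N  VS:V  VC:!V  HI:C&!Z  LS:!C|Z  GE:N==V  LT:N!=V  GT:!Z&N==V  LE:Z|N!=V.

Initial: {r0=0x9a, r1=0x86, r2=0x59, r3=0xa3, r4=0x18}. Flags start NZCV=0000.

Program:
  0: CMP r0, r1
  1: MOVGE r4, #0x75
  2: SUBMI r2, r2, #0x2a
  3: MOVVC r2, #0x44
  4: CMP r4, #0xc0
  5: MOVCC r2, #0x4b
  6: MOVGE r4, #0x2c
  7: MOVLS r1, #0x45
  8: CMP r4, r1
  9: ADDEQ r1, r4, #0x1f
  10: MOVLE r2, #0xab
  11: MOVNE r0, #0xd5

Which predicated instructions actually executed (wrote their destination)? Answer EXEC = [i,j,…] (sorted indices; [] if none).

EXEC = [1,3,5,6,7,10,11]

[0] flags=0010 → (cmp)
[1] flags=0010 GE?T → r4=0x75
[2] flags=0010 MI?F → skip
[3] flags=0010 VC?T → r2=0x44
[4] flags=1001 → (cmp)
[5] flags=1001 CC?T → r2=0x4b
[6] flags=1001 GE?T → r4=0x2c
[7] flags=1001 LS?T → r1=0x45
[8] flags=1000 → (cmp)
[9] flags=1000 EQ?F → skip
[10] flags=1000 LE?T → r2=0xab
[11] flags=1000 NE?T → r0=0xd5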